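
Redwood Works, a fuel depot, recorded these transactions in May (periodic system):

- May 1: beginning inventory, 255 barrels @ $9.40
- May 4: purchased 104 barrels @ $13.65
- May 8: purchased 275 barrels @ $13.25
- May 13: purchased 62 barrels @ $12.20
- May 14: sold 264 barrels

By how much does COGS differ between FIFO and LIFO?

FIFO COGS: 255 @ $9.40 + 9 @ $13.65 = $2,519.85
LIFO COGS: 62 @ $12.20 + 202 @ $13.25 = $3,432.90
Difference = |$2,519.85 − $3,432.90| = $913.05

$913.05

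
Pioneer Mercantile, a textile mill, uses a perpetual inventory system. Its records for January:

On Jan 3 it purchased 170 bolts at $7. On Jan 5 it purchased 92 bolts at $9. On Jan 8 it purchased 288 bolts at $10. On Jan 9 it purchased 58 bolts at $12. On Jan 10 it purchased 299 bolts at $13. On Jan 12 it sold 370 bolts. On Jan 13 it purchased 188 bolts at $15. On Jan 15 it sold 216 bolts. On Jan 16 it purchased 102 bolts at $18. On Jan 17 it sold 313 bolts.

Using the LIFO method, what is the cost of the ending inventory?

Jan 12, 370 sold [LIFO — newest first]: 299 @ $13 + 58 @ $12 + 13 @ $10 = $4,713
Jan 15, 216 sold [LIFO — newest first]: 188 @ $15 + 28 @ $10 = $3,100
Jan 17, 313 sold [LIFO — newest first]: 102 @ $18 + 211 @ $10 = $3,946
Total COGS = $4,713 + $3,100 + $3,946 = $11,759
Ending inventory: 170 @ $7 + 92 @ $9 + 36 @ $10 = $2,378
Check: goods available $14,137 = COGS $11,759 + ending $2,378

Ending inventory = $2,378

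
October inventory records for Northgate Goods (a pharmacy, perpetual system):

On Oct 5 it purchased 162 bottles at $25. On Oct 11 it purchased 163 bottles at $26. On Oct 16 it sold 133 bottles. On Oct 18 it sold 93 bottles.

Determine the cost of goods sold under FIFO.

COGS = $5,714

Oct 16, 133 sold [FIFO — oldest first]: 133 @ $25 = $3,325
Oct 18, 93 sold [FIFO — oldest first]: 29 @ $25 + 64 @ $26 = $2,389
Total COGS = $3,325 + $2,389 = $5,714
Ending inventory: 99 @ $26 = $2,574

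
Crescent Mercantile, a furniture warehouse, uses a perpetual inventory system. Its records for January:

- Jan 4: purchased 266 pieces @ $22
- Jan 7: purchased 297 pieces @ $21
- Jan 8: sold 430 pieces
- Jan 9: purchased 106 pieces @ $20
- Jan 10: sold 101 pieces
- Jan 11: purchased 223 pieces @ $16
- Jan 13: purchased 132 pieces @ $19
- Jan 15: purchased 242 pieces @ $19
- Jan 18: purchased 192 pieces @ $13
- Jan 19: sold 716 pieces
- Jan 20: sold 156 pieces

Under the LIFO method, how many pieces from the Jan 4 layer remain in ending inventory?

Jan 8, 430 sold [LIFO — newest first]: 297 @ $21 + 133 @ $22 = $9,163
Jan 10, 101 sold [LIFO — newest first]: 101 @ $20 = $2,020
Jan 19, 716 sold [LIFO — newest first]: 192 @ $13 + 242 @ $19 + 132 @ $19 + 150 @ $16 = $12,002
Jan 20, 156 sold [LIFO — newest first]: 73 @ $16 + 5 @ $20 + 78 @ $22 = $2,984
Total COGS = $9,163 + $2,020 + $12,002 + $2,984 = $26,169
Ending inventory: 55 @ $22 = $1,210

55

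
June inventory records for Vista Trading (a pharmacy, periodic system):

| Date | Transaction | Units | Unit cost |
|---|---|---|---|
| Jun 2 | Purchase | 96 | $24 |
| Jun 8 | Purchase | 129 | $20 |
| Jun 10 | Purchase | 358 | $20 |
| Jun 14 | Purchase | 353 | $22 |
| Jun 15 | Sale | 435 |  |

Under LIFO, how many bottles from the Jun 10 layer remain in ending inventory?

276

Jun 15, 435 sold [LIFO — newest first]: 353 @ $22 + 82 @ $20 = $9,406
Ending inventory: 96 @ $24 + 129 @ $20 + 276 @ $20 = $10,404
Check: goods available $19,810 = COGS $9,406 + ending $10,404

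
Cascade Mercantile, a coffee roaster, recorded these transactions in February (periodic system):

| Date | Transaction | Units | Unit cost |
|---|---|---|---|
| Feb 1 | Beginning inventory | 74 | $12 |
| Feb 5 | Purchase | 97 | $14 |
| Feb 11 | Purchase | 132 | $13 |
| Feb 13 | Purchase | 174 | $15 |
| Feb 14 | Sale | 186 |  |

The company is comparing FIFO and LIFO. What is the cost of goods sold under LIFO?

COGS = $2,766

FIFO COGS: 74 @ $12 + 97 @ $14 + 15 @ $13 = $2,441
LIFO COGS: 174 @ $15 + 12 @ $13 = $2,766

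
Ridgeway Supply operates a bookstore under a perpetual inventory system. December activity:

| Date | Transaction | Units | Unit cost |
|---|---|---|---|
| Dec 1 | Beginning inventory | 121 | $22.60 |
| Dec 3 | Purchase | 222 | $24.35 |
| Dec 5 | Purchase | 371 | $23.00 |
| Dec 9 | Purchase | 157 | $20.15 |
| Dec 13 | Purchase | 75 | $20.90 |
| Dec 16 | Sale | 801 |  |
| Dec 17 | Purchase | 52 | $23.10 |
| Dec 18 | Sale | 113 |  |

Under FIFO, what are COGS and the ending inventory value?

COGS = $20,735.55; ending inventory = $1,870.00

Dec 16, 801 sold [FIFO — oldest first]: 121 @ $22.60 + 222 @ $24.35 + 371 @ $23.00 + 87 @ $20.15 = $18,426.35
Dec 18, 113 sold [FIFO — oldest first]: 70 @ $20.15 + 43 @ $20.90 = $2,309.20
Total COGS = $18,426.35 + $2,309.20 = $20,735.55
Ending inventory: 32 @ $20.90 + 52 @ $23.10 = $1,870.00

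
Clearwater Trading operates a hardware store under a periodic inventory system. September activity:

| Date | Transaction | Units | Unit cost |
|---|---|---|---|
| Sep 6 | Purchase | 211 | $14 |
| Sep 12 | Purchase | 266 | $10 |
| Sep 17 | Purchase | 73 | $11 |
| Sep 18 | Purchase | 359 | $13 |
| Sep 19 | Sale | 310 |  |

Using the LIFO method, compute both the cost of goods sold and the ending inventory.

COGS = $4,030; ending inventory = $7,054

Sep 19, 310 sold [LIFO — newest first]: 310 @ $13 = $4,030
Ending inventory: 211 @ $14 + 266 @ $10 + 73 @ $11 + 49 @ $13 = $7,054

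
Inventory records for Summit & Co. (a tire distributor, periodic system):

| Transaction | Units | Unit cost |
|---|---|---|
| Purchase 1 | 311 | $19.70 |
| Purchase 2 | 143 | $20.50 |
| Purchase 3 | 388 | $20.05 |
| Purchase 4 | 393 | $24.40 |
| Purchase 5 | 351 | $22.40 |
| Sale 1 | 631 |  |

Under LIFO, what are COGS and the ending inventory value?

COGS = $14,694.40; ending inventory = $19,594.80

Sale 1 (631) [LIFO — newest first]: 351 @ $22.40 + 280 @ $24.40 = $14,694.40
Ending inventory: 311 @ $19.70 + 143 @ $20.50 + 388 @ $20.05 + 113 @ $24.40 = $19,594.80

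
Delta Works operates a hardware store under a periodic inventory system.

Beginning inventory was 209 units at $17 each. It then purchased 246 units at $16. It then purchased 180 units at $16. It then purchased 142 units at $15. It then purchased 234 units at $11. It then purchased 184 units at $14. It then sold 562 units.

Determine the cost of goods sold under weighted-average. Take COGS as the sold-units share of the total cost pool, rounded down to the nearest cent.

COGS = $8,300.19

Sale 1, sell 562: 562/1195 × $17,649.00 → $8,300.19
Ending inventory (cost pool remaining) = $9,348.81
Check: goods available $17,649.00 = COGS $8,300.19 + ending $9,348.81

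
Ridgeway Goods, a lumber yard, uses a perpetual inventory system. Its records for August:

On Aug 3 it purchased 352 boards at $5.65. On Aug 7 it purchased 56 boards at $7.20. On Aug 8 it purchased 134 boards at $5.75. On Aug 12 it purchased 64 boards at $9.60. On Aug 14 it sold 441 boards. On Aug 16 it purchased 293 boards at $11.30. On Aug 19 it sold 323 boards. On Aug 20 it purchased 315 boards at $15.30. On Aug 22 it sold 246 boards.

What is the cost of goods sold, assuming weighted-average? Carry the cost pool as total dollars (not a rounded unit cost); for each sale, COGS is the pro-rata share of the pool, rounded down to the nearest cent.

COGS = $9,142.62

After Aug 3: 352 on hand, pool $1,988.80 (≈ $5.6500 each)
After Aug 7: 408 on hand, pool $2,392.00 (≈ $5.8627 each)
After Aug 8: 542 on hand, pool $3,162.50 (≈ $5.8349 each)
After Aug 12: 606 on hand, pool $3,776.90 (≈ $6.2325 each)
Aug 14, sell 441: 441/606 × $3,776.90 → $2,748.53
After Aug 16: 458 on hand, pool $4,339.27 (≈ $9.4744 each)
Aug 19, sell 323: 323/458 × $4,339.27 → $3,060.22
After Aug 20: 450 on hand, pool $6,098.55 (≈ $13.5523 each)
Aug 22, sell 246: 246/450 × $6,098.55 → $3,333.87
Total COGS = $2,748.53 + $3,060.22 + $3,333.87 = $9,142.62
Ending inventory (cost pool remaining) = $2,764.68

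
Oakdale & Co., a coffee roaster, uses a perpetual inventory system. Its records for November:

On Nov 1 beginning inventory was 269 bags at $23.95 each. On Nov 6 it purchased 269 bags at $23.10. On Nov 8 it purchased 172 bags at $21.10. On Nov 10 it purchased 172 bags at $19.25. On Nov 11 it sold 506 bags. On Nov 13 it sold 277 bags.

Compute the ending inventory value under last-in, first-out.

Ending inventory = $2,371.05

Nov 11, 506 sold [LIFO — newest first]: 172 @ $19.25 + 172 @ $21.10 + 162 @ $23.10 = $10,682.40
Nov 13, 277 sold [LIFO — newest first]: 107 @ $23.10 + 170 @ $23.95 = $6,543.20
Total COGS = $10,682.40 + $6,543.20 = $17,225.60
Ending inventory: 99 @ $23.95 = $2,371.05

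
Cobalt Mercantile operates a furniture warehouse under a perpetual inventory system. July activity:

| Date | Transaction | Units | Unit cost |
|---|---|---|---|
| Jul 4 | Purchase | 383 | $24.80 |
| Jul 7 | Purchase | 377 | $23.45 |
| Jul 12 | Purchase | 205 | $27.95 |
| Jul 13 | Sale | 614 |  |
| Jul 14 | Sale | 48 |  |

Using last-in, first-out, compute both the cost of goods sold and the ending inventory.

Jul 13, 614 sold [LIFO — newest first]: 205 @ $27.95 + 377 @ $23.45 + 32 @ $24.80 = $15,364.00
Jul 14, 48 sold [LIFO — newest first]: 48 @ $24.80 = $1,190.40
Total COGS = $15,364.00 + $1,190.40 = $16,554.40
Ending inventory: 303 @ $24.80 = $7,514.40

COGS = $16,554.40; ending inventory = $7,514.40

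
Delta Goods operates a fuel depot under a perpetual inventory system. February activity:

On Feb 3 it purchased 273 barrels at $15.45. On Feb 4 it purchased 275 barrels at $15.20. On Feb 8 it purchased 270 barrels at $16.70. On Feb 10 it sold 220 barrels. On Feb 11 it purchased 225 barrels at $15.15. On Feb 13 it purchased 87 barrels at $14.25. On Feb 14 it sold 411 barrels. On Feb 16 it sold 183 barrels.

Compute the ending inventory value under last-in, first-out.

Ending inventory = $4,871.45

Feb 10, 220 sold [LIFO — newest first]: 220 @ $16.70 = $3,674.00
Feb 14, 411 sold [LIFO — newest first]: 87 @ $14.25 + 225 @ $15.15 + 50 @ $16.70 + 49 @ $15.20 = $6,228.30
Feb 16, 183 sold [LIFO — newest first]: 183 @ $15.20 = $2,781.60
Total COGS = $3,674.00 + $6,228.30 + $2,781.60 = $12,683.90
Ending inventory: 273 @ $15.45 + 43 @ $15.20 = $4,871.45
Check: goods available $17,555.35 = COGS $12,683.90 + ending $4,871.45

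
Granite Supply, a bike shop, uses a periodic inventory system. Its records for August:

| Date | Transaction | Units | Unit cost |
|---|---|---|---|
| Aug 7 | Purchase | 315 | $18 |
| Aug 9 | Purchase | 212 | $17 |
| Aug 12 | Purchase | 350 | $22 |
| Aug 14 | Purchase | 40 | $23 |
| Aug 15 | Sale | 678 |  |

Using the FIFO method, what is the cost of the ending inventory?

Aug 15, 678 sold [FIFO — oldest first]: 315 @ $18 + 212 @ $17 + 151 @ $22 = $12,596
Ending inventory: 199 @ $22 + 40 @ $23 = $5,298

Ending inventory = $5,298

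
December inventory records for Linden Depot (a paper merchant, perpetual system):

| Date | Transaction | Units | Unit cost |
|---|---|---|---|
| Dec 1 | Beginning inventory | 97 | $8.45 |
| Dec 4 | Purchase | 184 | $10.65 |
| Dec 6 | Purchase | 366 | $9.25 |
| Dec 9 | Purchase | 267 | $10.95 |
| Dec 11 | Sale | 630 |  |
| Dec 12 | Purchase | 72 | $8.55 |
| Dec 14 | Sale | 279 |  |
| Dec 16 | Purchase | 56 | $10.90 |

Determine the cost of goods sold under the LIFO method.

Dec 11, 630 sold [LIFO — newest first]: 267 @ $10.95 + 363 @ $9.25 = $6,281.40
Dec 14, 279 sold [LIFO — newest first]: 72 @ $8.55 + 3 @ $9.25 + 184 @ $10.65 + 20 @ $8.45 = $2,771.95
Total COGS = $6,281.40 + $2,771.95 = $9,053.35
Ending inventory: 77 @ $8.45 + 56 @ $10.90 = $1,261.05
Check: goods available $10,314.40 = COGS $9,053.35 + ending $1,261.05

COGS = $9,053.35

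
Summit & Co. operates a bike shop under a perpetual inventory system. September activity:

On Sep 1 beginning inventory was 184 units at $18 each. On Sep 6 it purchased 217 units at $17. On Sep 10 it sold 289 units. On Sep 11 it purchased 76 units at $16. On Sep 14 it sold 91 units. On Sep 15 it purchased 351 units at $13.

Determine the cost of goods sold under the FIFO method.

COGS = $6,644

Sep 10, 289 sold [FIFO — oldest first]: 184 @ $18 + 105 @ $17 = $5,097
Sep 14, 91 sold [FIFO — oldest first]: 91 @ $17 = $1,547
Total COGS = $5,097 + $1,547 = $6,644
Ending inventory: 21 @ $17 + 76 @ $16 + 351 @ $13 = $6,136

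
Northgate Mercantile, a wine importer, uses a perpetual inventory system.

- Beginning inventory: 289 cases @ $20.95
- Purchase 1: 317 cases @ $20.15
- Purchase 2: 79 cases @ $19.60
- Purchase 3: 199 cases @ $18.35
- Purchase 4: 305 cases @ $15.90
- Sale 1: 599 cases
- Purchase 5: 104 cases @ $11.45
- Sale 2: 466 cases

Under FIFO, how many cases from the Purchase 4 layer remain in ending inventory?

Sale 1 (599) [FIFO — oldest first]: 289 @ $20.95 + 310 @ $20.15 = $12,301.05
Sale 2 (466) [FIFO — oldest first]: 7 @ $20.15 + 79 @ $19.60 + 199 @ $18.35 + 181 @ $15.90 = $8,219.00
Total COGS = $12,301.05 + $8,219.00 = $20,520.05
Ending inventory: 124 @ $15.90 + 104 @ $11.45 = $3,162.40

124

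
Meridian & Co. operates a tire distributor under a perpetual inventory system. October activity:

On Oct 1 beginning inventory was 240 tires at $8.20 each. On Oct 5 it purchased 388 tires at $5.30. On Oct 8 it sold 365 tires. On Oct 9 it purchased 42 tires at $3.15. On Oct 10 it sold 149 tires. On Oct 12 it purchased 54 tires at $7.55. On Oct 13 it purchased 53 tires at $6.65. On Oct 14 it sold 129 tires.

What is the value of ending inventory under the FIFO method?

Ending inventory = $845.20

Oct 8, 365 sold [FIFO — oldest first]: 240 @ $8.20 + 125 @ $5.30 = $2,630.50
Oct 10, 149 sold [FIFO — oldest first]: 149 @ $5.30 = $789.70
Oct 14, 129 sold [FIFO — oldest first]: 114 @ $5.30 + 15 @ $3.15 = $651.45
Total COGS = $2,630.50 + $789.70 + $651.45 = $4,071.65
Ending inventory: 27 @ $3.15 + 54 @ $7.55 + 53 @ $6.65 = $845.20
Check: goods available $4,916.85 = COGS $4,071.65 + ending $845.20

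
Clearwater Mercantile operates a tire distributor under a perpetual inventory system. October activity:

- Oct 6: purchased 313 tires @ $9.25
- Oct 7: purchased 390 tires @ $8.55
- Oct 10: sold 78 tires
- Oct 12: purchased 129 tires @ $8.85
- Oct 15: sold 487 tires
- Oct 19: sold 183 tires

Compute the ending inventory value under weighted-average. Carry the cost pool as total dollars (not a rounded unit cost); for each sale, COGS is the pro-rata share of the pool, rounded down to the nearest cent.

After Oct 6: 313 on hand, pool $2,895.25 (≈ $9.2500 each)
After Oct 7: 703 on hand, pool $6,229.75 (≈ $8.8617 each)
Oct 10, sell 78: 78/703 × $6,229.75 → $691.20
After Oct 12: 754 on hand, pool $6,680.20 (≈ $8.8597 each)
Oct 15, sell 487: 487/754 × $6,680.20 → $4,314.66
Oct 19, sell 183: 183/267 × $2,365.54 → $1,621.32
Total COGS = $691.20 + $4,314.66 + $1,621.32 = $6,627.18
Ending inventory (cost pool remaining) = $744.22
Check: goods available $7,371.40 = COGS $6,627.18 + ending $744.22

Ending inventory = $744.22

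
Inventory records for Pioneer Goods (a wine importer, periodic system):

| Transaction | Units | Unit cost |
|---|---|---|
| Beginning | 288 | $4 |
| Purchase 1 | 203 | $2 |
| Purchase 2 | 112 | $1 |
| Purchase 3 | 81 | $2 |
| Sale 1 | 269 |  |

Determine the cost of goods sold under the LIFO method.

COGS = $426

Sale 1 (269) [LIFO — newest first]: 81 @ $2 + 112 @ $1 + 76 @ $2 = $426
Ending inventory: 288 @ $4 + 127 @ $2 = $1,406
Check: goods available $1,832 = COGS $426 + ending $1,406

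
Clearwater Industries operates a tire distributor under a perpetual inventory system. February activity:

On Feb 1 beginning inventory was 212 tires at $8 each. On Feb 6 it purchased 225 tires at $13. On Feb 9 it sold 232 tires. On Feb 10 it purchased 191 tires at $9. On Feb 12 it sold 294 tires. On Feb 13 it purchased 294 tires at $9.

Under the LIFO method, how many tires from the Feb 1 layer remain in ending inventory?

Feb 9, 232 sold [LIFO — newest first]: 225 @ $13 + 7 @ $8 = $2,981
Feb 12, 294 sold [LIFO — newest first]: 191 @ $9 + 103 @ $8 = $2,543
Total COGS = $2,981 + $2,543 = $5,524
Ending inventory: 102 @ $8 + 294 @ $9 = $3,462
Check: goods available $8,986 = COGS $5,524 + ending $3,462

102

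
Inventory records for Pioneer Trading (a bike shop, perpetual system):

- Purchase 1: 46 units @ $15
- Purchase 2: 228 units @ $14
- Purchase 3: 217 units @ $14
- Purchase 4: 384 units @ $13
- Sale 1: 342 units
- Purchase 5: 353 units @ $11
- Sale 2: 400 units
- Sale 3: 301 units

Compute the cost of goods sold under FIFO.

COGS = $13,760

Sale 1 (342) [FIFO — oldest first]: 46 @ $15 + 228 @ $14 + 68 @ $14 = $4,834
Sale 2 (400) [FIFO — oldest first]: 149 @ $14 + 251 @ $13 = $5,349
Sale 3 (301) [FIFO — oldest first]: 133 @ $13 + 168 @ $11 = $3,577
Total COGS = $4,834 + $5,349 + $3,577 = $13,760
Ending inventory: 185 @ $11 = $2,035
Check: goods available $15,795 = COGS $13,760 + ending $2,035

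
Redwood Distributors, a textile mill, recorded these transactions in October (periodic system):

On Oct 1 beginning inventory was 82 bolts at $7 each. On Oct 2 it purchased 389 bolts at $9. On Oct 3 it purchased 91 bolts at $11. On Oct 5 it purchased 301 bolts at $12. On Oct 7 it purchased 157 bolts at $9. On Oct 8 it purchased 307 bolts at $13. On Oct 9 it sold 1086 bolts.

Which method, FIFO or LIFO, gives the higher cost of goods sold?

LIFO

FIFO COGS: 82 @ $7 + 389 @ $9 + 91 @ $11 + 301 @ $12 + 157 @ $9 + 66 @ $13 = $10,959
LIFO COGS: 307 @ $13 + 157 @ $9 + 301 @ $12 + 91 @ $11 + 230 @ $9 = $12,087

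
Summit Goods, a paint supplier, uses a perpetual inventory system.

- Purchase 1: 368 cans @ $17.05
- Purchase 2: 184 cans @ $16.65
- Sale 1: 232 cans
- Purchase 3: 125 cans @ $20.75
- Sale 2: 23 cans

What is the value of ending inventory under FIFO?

Ending inventory = $7,584.00

Sale 1 (232) [FIFO — oldest first]: 232 @ $17.05 = $3,955.60
Sale 2 (23) [FIFO — oldest first]: 23 @ $17.05 = $392.15
Total COGS = $3,955.60 + $392.15 = $4,347.75
Ending inventory: 113 @ $17.05 + 184 @ $16.65 + 125 @ $20.75 = $7,584.00
Check: goods available $11,931.75 = COGS $4,347.75 + ending $7,584.00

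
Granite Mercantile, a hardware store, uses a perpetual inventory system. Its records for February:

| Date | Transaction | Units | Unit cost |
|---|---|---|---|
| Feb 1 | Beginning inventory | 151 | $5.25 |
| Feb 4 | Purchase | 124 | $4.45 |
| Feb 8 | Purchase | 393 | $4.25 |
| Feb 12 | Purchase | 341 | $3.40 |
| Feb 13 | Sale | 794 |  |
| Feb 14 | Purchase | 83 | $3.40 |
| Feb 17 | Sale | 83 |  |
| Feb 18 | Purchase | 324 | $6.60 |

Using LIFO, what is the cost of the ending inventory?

Feb 13, 794 sold [LIFO — newest first]: 341 @ $3.40 + 393 @ $4.25 + 60 @ $4.45 = $3,096.65
Feb 17, 83 sold [LIFO — newest first]: 83 @ $3.40 = $282.20
Total COGS = $3,096.65 + $282.20 = $3,378.85
Ending inventory: 151 @ $5.25 + 64 @ $4.45 + 324 @ $6.60 = $3,215.95

Ending inventory = $3,215.95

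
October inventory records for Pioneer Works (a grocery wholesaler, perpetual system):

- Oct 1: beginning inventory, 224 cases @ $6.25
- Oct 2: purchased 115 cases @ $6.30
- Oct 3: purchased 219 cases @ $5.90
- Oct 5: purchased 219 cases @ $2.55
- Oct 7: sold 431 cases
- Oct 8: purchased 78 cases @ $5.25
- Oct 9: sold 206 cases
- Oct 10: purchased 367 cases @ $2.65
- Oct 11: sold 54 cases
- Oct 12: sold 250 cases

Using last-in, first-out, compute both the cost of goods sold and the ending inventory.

Oct 7, 431 sold [LIFO — newest first]: 219 @ $2.55 + 212 @ $5.90 = $1,809.25
Oct 9, 206 sold [LIFO — newest first]: 78 @ $5.25 + 7 @ $5.90 + 115 @ $6.30 + 6 @ $6.25 = $1,212.80
Oct 11, 54 sold [LIFO — newest first]: 54 @ $2.65 = $143.10
Oct 12, 250 sold [LIFO — newest first]: 250 @ $2.65 = $662.50
Total COGS = $1,809.25 + $1,212.80 + $143.10 + $662.50 = $3,827.65
Ending inventory: 218 @ $6.25 + 63 @ $2.65 = $1,529.45

COGS = $3,827.65; ending inventory = $1,529.45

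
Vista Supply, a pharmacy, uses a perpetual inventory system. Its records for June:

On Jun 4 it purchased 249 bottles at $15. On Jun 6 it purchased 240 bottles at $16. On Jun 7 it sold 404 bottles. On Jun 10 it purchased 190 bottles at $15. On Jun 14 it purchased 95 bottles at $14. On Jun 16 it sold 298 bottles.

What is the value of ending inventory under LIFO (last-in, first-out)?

Ending inventory = $1,080

Jun 7, 404 sold [LIFO — newest first]: 240 @ $16 + 164 @ $15 = $6,300
Jun 16, 298 sold [LIFO — newest first]: 95 @ $14 + 190 @ $15 + 13 @ $15 = $4,375
Total COGS = $6,300 + $4,375 = $10,675
Ending inventory: 72 @ $15 = $1,080
Check: goods available $11,755 = COGS $10,675 + ending $1,080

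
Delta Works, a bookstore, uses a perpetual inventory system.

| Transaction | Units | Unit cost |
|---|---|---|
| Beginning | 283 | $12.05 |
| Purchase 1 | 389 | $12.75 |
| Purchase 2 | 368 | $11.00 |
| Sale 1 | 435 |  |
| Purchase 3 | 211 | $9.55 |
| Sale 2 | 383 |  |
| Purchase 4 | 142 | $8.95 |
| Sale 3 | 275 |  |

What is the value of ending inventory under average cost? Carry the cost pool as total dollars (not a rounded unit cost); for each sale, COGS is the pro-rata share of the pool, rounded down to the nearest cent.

After Beginning: 283 on hand, pool $3,410.15 (≈ $12.0500 each)
After Purchase 1: 672 on hand, pool $8,369.90 (≈ $12.4552 each)
After Purchase 2: 1040 on hand, pool $12,417.90 (≈ $11.9403 each)
Sale 1, sell 435: 435/1040 × $12,417.90 → $5,194.02
After Purchase 3: 816 on hand, pool $9,238.93 (≈ $11.3222 each)
Sale 2, sell 383: 383/816 × $9,238.93 → $4,336.40
After Purchase 4: 575 on hand, pool $6,173.43 (≈ $10.7364 each)
Sale 3, sell 275: 275/575 × $6,173.43 → $2,952.51
Total COGS = $5,194.02 + $4,336.40 + $2,952.51 = $12,482.93
Ending inventory (cost pool remaining) = $3,220.92

Ending inventory = $3,220.92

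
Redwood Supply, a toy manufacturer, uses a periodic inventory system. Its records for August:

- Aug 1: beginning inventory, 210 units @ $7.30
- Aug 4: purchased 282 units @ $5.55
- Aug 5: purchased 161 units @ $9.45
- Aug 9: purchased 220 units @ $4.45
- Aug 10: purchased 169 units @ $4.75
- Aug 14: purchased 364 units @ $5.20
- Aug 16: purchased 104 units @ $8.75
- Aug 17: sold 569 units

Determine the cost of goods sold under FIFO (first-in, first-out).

Aug 17, 569 sold [FIFO — oldest first]: 210 @ $7.30 + 282 @ $5.55 + 77 @ $9.45 = $3,825.75
Ending inventory: 84 @ $9.45 + 220 @ $4.45 + 169 @ $4.75 + 364 @ $5.20 + 104 @ $8.75 = $5,378.35

COGS = $3,825.75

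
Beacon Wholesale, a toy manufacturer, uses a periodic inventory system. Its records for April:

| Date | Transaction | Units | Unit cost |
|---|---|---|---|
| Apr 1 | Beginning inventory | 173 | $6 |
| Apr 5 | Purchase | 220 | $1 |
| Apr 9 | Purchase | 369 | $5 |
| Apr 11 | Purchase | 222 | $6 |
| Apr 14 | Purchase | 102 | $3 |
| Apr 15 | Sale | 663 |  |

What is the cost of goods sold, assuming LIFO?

COGS = $3,333

Apr 15, 663 sold [LIFO — newest first]: 102 @ $3 + 222 @ $6 + 339 @ $5 = $3,333
Ending inventory: 173 @ $6 + 220 @ $1 + 30 @ $5 = $1,408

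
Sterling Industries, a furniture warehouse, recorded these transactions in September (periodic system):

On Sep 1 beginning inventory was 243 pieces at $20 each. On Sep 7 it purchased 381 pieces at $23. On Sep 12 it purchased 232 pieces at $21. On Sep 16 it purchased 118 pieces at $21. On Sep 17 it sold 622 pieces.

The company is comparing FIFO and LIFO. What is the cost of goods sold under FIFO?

COGS = $13,577

FIFO COGS: 243 @ $20 + 379 @ $23 = $13,577
LIFO COGS: 118 @ $21 + 232 @ $21 + 272 @ $23 = $13,606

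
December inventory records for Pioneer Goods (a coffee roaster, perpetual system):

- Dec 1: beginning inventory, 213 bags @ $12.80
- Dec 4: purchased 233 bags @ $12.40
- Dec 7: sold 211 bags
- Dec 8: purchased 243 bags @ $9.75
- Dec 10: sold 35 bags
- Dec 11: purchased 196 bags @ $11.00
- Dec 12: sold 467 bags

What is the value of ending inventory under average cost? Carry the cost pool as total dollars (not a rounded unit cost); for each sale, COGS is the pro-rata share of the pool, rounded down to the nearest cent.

Ending inventory = $1,909.51

After Dec 1: 213 on hand, pool $2,726.40 (≈ $12.8000 each)
After Dec 4: 446 on hand, pool $5,615.60 (≈ $12.5910 each)
Dec 7, sell 211: 211/446 × $5,615.60 → $2,656.70
After Dec 8: 478 on hand, pool $5,328.15 (≈ $11.1468 each)
Dec 10, sell 35: 35/478 × $5,328.15 → $390.13
After Dec 11: 639 on hand, pool $7,094.02 (≈ $11.1018 each)
Dec 12, sell 467: 467/639 × $7,094.02 → $5,184.51
Total COGS = $2,656.70 + $390.13 + $5,184.51 = $8,231.34
Ending inventory (cost pool remaining) = $1,909.51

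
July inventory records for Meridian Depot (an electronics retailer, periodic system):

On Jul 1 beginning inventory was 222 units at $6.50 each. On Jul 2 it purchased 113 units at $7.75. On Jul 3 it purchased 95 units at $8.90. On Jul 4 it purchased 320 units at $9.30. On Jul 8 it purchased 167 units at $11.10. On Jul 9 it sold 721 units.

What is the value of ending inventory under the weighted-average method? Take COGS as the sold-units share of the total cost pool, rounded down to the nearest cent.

Ending inventory = $1,708.64

Jul 9, sell 721: 721/917 × $7,993.95 → $6,285.31
Ending inventory (cost pool remaining) = $1,708.64
Check: goods available $7,993.95 = COGS $6,285.31 + ending $1,708.64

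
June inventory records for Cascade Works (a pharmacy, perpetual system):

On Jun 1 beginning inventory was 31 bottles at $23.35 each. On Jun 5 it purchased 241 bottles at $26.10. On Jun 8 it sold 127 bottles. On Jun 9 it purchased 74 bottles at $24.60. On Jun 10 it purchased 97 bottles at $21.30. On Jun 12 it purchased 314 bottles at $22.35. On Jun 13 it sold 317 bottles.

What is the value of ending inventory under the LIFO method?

Jun 8, 127 sold [LIFO — newest first]: 127 @ $26.10 = $3,314.70
Jun 13, 317 sold [LIFO — newest first]: 314 @ $22.35 + 3 @ $21.30 = $7,081.80
Total COGS = $3,314.70 + $7,081.80 = $10,396.50
Ending inventory: 31 @ $23.35 + 114 @ $26.10 + 74 @ $24.60 + 94 @ $21.30 = $7,521.85

Ending inventory = $7,521.85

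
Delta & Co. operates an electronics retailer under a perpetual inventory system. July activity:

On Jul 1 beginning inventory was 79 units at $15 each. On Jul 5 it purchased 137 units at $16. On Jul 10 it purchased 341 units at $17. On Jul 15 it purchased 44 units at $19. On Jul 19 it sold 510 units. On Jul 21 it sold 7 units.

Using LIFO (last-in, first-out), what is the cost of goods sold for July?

Jul 19, 510 sold [LIFO — newest first]: 44 @ $19 + 341 @ $17 + 125 @ $16 = $8,633
Jul 21, 7 sold [LIFO — newest first]: 7 @ $16 = $112
Total COGS = $8,633 + $112 = $8,745
Ending inventory: 79 @ $15 + 5 @ $16 = $1,265

COGS = $8,745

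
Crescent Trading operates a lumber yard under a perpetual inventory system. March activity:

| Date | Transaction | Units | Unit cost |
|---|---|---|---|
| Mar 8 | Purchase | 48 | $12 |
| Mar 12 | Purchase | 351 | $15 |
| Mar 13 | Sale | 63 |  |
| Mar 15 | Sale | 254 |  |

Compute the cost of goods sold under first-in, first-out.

COGS = $4,611

Mar 13, 63 sold [FIFO — oldest first]: 48 @ $12 + 15 @ $15 = $801
Mar 15, 254 sold [FIFO — oldest first]: 254 @ $15 = $3,810
Total COGS = $801 + $3,810 = $4,611
Ending inventory: 82 @ $15 = $1,230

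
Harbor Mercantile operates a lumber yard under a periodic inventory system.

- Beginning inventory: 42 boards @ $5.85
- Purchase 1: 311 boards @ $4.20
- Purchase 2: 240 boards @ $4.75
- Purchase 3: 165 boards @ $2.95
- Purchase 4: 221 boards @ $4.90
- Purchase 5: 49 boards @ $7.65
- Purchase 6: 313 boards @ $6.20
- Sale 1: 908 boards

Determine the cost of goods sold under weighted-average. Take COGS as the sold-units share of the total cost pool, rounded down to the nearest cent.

COGS = $4,453.33

Sale 1, sell 908: 908/1341 × $6,577.00 → $4,453.33
Ending inventory (cost pool remaining) = $2,123.67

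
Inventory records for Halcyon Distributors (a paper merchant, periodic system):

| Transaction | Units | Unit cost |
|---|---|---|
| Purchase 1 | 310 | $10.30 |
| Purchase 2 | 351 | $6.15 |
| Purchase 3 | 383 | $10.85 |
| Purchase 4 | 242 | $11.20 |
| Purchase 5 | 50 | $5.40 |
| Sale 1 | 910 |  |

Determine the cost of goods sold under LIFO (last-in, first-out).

COGS = $8,581.20

Sale 1 (910) [LIFO — newest first]: 50 @ $5.40 + 242 @ $11.20 + 383 @ $10.85 + 235 @ $6.15 = $8,581.20
Ending inventory: 310 @ $10.30 + 116 @ $6.15 = $3,906.40
Check: goods available $12,487.60 = COGS $8,581.20 + ending $3,906.40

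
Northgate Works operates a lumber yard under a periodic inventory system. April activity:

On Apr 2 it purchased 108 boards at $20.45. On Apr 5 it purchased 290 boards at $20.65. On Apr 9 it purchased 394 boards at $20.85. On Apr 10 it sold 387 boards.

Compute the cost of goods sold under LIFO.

COGS = $8,068.95

Apr 10, 387 sold [LIFO — newest first]: 387 @ $20.85 = $8,068.95
Ending inventory: 108 @ $20.45 + 290 @ $20.65 + 7 @ $20.85 = $8,343.05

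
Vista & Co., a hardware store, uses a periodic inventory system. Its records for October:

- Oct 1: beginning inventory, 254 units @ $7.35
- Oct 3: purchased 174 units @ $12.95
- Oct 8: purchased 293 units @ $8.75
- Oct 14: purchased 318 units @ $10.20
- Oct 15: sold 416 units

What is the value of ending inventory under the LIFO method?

Oct 15, 416 sold [LIFO — newest first]: 318 @ $10.20 + 98 @ $8.75 = $4,101.10
Ending inventory: 254 @ $7.35 + 174 @ $12.95 + 195 @ $8.75 = $5,826.45

Ending inventory = $5,826.45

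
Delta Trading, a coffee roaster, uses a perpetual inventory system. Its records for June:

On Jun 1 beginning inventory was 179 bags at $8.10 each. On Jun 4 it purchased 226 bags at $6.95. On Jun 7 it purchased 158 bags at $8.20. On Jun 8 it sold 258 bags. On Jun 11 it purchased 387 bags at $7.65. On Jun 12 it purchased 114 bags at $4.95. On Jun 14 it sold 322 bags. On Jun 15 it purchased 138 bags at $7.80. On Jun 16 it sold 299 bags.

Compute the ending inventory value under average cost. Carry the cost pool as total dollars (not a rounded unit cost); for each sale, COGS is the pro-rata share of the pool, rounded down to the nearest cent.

After Jun 1: 179 on hand, pool $1,449.90 (≈ $8.1000 each)
After Jun 4: 405 on hand, pool $3,020.60 (≈ $7.4583 each)
After Jun 7: 563 on hand, pool $4,316.20 (≈ $7.6664 each)
Jun 8, sell 258: 258/563 × $4,316.20 → $1,977.93
After Jun 11: 692 on hand, pool $5,298.82 (≈ $7.6573 each)
After Jun 12: 806 on hand, pool $5,863.12 (≈ $7.2743 each)
Jun 14, sell 322: 322/806 × $5,863.12 → $2,342.33
After Jun 15: 622 on hand, pool $4,597.19 (≈ $7.3910 each)
Jun 16, sell 299: 299/622 × $4,597.19 → $2,209.90
Total COGS = $1,977.93 + $2,342.33 + $2,209.90 = $6,530.16
Ending inventory (cost pool remaining) = $2,387.29
Check: goods available $8,917.45 = COGS $6,530.16 + ending $2,387.29

Ending inventory = $2,387.29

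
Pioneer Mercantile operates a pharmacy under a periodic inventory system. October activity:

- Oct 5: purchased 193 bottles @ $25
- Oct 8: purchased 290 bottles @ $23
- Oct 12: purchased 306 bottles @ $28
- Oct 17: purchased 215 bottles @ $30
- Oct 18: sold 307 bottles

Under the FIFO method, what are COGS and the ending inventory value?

Oct 18, 307 sold [FIFO — oldest first]: 193 @ $25 + 114 @ $23 = $7,447
Ending inventory: 176 @ $23 + 306 @ $28 + 215 @ $30 = $19,066

COGS = $7,447; ending inventory = $19,066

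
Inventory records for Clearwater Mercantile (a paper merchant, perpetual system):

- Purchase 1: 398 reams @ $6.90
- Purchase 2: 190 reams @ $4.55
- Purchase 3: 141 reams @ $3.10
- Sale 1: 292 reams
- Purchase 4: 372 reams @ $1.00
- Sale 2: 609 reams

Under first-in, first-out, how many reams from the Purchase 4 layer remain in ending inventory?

200

Sale 1 (292) [FIFO — oldest first]: 292 @ $6.90 = $2,014.80
Sale 2 (609) [FIFO — oldest first]: 106 @ $6.90 + 190 @ $4.55 + 141 @ $3.10 + 172 @ $1.00 = $2,205.00
Total COGS = $2,014.80 + $2,205.00 = $4,219.80
Ending inventory: 200 @ $1.00 = $200.00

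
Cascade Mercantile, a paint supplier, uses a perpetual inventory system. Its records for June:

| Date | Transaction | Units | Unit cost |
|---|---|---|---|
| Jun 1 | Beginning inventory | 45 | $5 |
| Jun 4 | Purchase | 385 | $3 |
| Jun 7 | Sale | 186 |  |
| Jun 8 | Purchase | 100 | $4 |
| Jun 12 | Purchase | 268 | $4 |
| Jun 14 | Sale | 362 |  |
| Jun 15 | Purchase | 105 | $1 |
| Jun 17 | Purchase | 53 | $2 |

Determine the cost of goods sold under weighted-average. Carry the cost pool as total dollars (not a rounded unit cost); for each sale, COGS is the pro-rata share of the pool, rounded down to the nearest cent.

COGS = $1,930.81

After Jun 1: 45 on hand, pool $225.00 (≈ $5.0000 each)
After Jun 4: 430 on hand, pool $1,380.00 (≈ $3.2093 each)
Jun 7, sell 186: 186/430 × $1,380.00 → $596.93
After Jun 8: 344 on hand, pool $1,183.07 (≈ $3.4392 each)
After Jun 12: 612 on hand, pool $2,255.07 (≈ $3.6848 each)
Jun 14, sell 362: 362/612 × $2,255.07 → $1,333.88
After Jun 15: 355 on hand, pool $1,026.19 (≈ $2.8907 each)
After Jun 17: 408 on hand, pool $1,132.19 (≈ $2.7750 each)
Total COGS = $596.93 + $1,333.88 = $1,930.81
Ending inventory (cost pool remaining) = $1,132.19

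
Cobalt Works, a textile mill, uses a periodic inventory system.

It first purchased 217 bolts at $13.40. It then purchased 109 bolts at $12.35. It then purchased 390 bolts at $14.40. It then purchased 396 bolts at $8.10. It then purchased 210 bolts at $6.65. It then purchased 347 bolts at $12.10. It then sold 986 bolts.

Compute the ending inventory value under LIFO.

Sale 1 (986) [LIFO — newest first]: 347 @ $12.10 + 210 @ $6.65 + 396 @ $8.10 + 33 @ $14.40 = $9,278.00
Ending inventory: 217 @ $13.40 + 109 @ $12.35 + 357 @ $14.40 = $9,394.75

Ending inventory = $9,394.75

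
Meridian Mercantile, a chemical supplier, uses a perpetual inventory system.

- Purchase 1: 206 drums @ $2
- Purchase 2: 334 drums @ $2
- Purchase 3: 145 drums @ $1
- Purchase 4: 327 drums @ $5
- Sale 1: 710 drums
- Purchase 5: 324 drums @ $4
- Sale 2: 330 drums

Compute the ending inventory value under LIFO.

Ending inventory = $592

Sale 1 (710) [LIFO — newest first]: 327 @ $5 + 145 @ $1 + 238 @ $2 = $2,256
Sale 2 (330) [LIFO — newest first]: 324 @ $4 + 6 @ $2 = $1,308
Total COGS = $2,256 + $1,308 = $3,564
Ending inventory: 206 @ $2 + 90 @ $2 = $592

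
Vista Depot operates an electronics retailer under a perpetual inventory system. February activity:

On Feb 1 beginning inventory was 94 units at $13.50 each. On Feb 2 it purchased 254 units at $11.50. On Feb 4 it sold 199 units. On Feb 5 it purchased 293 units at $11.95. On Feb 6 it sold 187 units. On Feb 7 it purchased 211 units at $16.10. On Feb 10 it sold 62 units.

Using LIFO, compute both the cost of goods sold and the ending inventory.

Feb 4, 199 sold [LIFO — newest first]: 199 @ $11.50 = $2,288.50
Feb 6, 187 sold [LIFO — newest first]: 187 @ $11.95 = $2,234.65
Feb 10, 62 sold [LIFO — newest first]: 62 @ $16.10 = $998.20
Total COGS = $2,288.50 + $2,234.65 + $998.20 = $5,521.35
Ending inventory: 94 @ $13.50 + 55 @ $11.50 + 106 @ $11.95 + 149 @ $16.10 = $5,567.10

COGS = $5,521.35; ending inventory = $5,567.10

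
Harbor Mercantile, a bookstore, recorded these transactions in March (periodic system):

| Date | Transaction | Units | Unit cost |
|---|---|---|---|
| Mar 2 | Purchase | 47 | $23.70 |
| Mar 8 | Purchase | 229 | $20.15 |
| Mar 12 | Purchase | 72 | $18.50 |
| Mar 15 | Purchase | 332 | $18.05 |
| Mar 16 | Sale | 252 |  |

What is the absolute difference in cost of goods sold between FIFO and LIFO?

FIFO COGS: 47 @ $23.70 + 205 @ $20.15 = $5,244.65
LIFO COGS: 252 @ $18.05 = $4,548.60
Difference = |$5,244.65 − $4,548.60| = $696.05

$696.05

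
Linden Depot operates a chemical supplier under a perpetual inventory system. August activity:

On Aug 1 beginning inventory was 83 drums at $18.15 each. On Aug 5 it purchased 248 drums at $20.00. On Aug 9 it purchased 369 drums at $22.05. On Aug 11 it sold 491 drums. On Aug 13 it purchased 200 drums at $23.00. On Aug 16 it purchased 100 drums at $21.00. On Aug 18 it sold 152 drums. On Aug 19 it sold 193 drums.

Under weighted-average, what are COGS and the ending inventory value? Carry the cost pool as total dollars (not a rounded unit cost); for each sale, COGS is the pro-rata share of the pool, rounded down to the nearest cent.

After Aug 1: 83 on hand, pool $1,506.45 (≈ $18.1500 each)
After Aug 5: 331 on hand, pool $6,466.45 (≈ $19.5361 each)
After Aug 9: 700 on hand, pool $14,602.90 (≈ $20.8613 each)
Aug 11, sell 491: 491/700 × $14,602.90 → $10,242.89
After Aug 13: 409 on hand, pool $8,960.01 (≈ $21.9071 each)
After Aug 16: 509 on hand, pool $11,060.01 (≈ $21.7289 each)
Aug 18, sell 152: 152/509 × $11,060.01 → $3,302.79
Aug 19, sell 193: 193/357 × $7,757.22 → $4,193.67
Total COGS = $10,242.89 + $3,302.79 + $4,193.67 = $17,739.35
Ending inventory (cost pool remaining) = $3,563.55

COGS = $17,739.35; ending inventory = $3,563.55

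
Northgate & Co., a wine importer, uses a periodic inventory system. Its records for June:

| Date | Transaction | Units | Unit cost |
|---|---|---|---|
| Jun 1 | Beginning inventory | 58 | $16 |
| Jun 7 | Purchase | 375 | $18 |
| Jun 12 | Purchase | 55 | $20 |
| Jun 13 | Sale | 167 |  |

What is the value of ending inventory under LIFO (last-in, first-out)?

Jun 13, 167 sold [LIFO — newest first]: 55 @ $20 + 112 @ $18 = $3,116
Ending inventory: 58 @ $16 + 263 @ $18 = $5,662

Ending inventory = $5,662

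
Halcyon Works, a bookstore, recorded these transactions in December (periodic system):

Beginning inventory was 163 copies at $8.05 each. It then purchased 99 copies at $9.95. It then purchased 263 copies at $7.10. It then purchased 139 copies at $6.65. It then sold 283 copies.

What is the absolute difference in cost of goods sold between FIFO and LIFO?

$499.55

FIFO COGS: 163 @ $8.05 + 99 @ $9.95 + 21 @ $7.10 = $2,446.30
LIFO COGS: 139 @ $6.65 + 144 @ $7.10 = $1,946.75
Difference = |$2,446.30 − $1,946.75| = $499.55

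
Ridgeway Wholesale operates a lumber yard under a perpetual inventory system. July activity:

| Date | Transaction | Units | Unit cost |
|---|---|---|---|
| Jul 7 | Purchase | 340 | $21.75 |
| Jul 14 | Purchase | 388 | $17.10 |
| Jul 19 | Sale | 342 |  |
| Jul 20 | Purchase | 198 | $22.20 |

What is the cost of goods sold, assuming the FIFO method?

COGS = $7,429.20

Jul 19, 342 sold [FIFO — oldest first]: 340 @ $21.75 + 2 @ $17.10 = $7,429.20
Ending inventory: 386 @ $17.10 + 198 @ $22.20 = $10,996.20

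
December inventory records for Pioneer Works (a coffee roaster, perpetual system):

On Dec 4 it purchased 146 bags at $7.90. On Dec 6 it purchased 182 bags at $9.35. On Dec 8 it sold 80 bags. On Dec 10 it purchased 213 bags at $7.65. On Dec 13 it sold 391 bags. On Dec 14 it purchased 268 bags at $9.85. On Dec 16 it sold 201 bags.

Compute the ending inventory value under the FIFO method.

Dec 8, 80 sold [FIFO — oldest first]: 80 @ $7.90 = $632.00
Dec 13, 391 sold [FIFO — oldest first]: 66 @ $7.90 + 182 @ $9.35 + 143 @ $7.65 = $3,317.05
Dec 16, 201 sold [FIFO — oldest first]: 70 @ $7.65 + 131 @ $9.85 = $1,825.85
Total COGS = $632.00 + $3,317.05 + $1,825.85 = $5,774.90
Ending inventory: 137 @ $9.85 = $1,349.45

Ending inventory = $1,349.45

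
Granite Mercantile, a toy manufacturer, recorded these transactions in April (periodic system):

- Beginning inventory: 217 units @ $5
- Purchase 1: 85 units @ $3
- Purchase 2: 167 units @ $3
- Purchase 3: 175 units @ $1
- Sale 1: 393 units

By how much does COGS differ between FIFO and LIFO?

FIFO COGS: 217 @ $5 + 85 @ $3 + 91 @ $3 = $1,613
LIFO COGS: 175 @ $1 + 167 @ $3 + 51 @ $3 = $829
Difference = |$1,613 − $829| = $784

$784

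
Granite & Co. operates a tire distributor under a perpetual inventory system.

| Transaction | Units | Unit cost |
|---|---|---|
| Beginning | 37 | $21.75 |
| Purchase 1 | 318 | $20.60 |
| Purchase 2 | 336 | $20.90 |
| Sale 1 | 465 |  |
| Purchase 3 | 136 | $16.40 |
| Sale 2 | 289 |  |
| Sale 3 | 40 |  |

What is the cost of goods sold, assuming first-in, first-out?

Sale 1 (465) [FIFO — oldest first]: 37 @ $21.75 + 318 @ $20.60 + 110 @ $20.90 = $9,654.55
Sale 2 (289) [FIFO — oldest first]: 226 @ $20.90 + 63 @ $16.40 = $5,756.60
Sale 3 (40) [FIFO — oldest first]: 40 @ $16.40 = $656.00
Total COGS = $9,654.55 + $5,756.60 + $656.00 = $16,067.15
Ending inventory: 33 @ $16.40 = $541.20

COGS = $16,067.15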